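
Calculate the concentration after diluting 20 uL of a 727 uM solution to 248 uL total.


C2 = C1 * V1 / V2
C2 = 727 * 20 / 248
C2 = 58.629 uM

58.629 uM


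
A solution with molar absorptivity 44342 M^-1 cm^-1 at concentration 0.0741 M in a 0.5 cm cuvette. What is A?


A = epsilon * c * l
A = 44342 * 0.0741 * 0.5
A = 1642.8711

1642.8711


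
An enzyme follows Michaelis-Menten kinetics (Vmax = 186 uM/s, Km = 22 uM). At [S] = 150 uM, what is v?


v = Vmax * [S] / (Km + [S])
v = 186 * 150 / (22 + 150)
v = 162.2093 uM/s

162.2093 uM/s


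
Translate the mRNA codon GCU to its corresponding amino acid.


Standard genetic code lookup.
Codon GCU -> Ala

Ala


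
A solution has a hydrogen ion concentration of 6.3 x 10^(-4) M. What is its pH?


pH = -log10([H+])
pH = -log10(6.3 x 10^(-4))
pH = 3.2007

3.2007


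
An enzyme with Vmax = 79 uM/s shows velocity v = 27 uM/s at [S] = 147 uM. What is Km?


Km = [S] * (Vmax - v) / v
Km = 147 * (79 - 27) / 27
Km = 283.1111 uM

283.1111 uM


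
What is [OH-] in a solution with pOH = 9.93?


[OH-] = 10^(-pOH)
[OH-] = 10^(-9.93)
[OH-] = 1.175e-10 M

1.175e-10 M


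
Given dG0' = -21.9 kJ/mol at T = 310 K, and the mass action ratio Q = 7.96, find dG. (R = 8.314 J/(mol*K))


dG = dG0' + RT * ln(Q) / 1000
dG = -21.9 + 8.314 * 310 * ln(7.96) / 1000
dG = -16.5535 kJ/mol

-16.5535 kJ/mol


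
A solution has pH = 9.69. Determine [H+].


[H+] = 10^(-pH)
[H+] = 10^(-9.69)
[H+] = 2.042e-10 M

2.042e-10 M


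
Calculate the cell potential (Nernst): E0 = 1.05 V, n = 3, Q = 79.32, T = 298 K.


E = E0 - (RT/nF) * ln(Q)
E = 1.05 - (8.314 * 298 / (3 * 96485)) * ln(79.32)
E = 1.0126 V

1.0126 V


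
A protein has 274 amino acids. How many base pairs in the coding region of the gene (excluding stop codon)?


Each amino acid = 1 codon = 3 bp
bp = 274 * 3 = 822 bp

822 bp


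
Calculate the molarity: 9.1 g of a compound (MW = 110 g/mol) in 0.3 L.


C = (mass / MW) / volume
C = (9.1 / 110) / 0.3
C = 0.2758 M

0.2758 M


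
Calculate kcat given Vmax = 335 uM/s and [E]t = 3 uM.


kcat = Vmax / [E]t
kcat = 335 / 3
kcat = 111.6667 s^-1

111.6667 s^-1


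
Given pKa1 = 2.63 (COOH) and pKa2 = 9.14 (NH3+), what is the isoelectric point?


pI = (pKa1 + pKa2) / 2
pI = (2.63 + 9.14) / 2
pI = 5.885

5.885


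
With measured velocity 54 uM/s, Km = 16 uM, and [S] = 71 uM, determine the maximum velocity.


Vmax = v * (Km + [S]) / [S]
Vmax = 54 * (16 + 71) / 71
Vmax = 66.169 uM/s

66.169 uM/s


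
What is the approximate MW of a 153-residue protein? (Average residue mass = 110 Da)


MW = n_residues * 110 Da
MW = 153 * 110
MW = 16830 Da

16830 Da


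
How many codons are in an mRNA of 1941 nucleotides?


codons = nucleotides / 3
codons = 1941 / 3 = 647

647


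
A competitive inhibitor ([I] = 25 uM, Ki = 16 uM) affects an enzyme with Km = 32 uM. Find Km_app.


Km_app = Km * (1 + [I]/Ki)
Km_app = 32 * (1 + 25/16)
Km_app = 82.0 uM

82.0 uM


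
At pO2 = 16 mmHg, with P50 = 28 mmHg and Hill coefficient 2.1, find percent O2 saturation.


Y = pO2^n / (P50^n + pO2^n)
Y = 16^2.1 / (28^2.1 + 16^2.1)
Y = 23.59%

23.59%


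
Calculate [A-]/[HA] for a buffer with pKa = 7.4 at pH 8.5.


[A-]/[HA] = 10^(pH - pKa)
= 10^(8.5 - 7.4)
= 12.5893

12.5893


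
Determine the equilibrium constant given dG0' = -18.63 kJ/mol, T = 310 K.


Keq = exp(-dG0 * 1000 / (R * T))
Keq = exp(-(-18.63) * 1000 / (8.314 * 310))
Keq = 1377.9921

1377.9921


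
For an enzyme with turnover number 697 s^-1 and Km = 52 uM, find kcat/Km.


Catalytic efficiency = kcat / Km
= 697 / 52
= 13.4038 uM^-1*s^-1

13.4038 uM^-1*s^-1


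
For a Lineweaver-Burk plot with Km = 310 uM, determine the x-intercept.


x-intercept = -1/Km
= -1/310
= -0.0032 1/uM

-0.0032 1/uM


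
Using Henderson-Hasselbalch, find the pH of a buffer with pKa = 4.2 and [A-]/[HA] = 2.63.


pH = pKa + log10([A-]/[HA])
pH = 4.2 + log10(2.63)
pH = 4.62

4.62


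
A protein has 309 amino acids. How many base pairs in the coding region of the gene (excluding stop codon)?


Each amino acid = 1 codon = 3 bp
bp = 309 * 3 = 927 bp

927 bp


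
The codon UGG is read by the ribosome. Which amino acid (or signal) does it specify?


Standard genetic code lookup.
Codon UGG -> Trp

Trp


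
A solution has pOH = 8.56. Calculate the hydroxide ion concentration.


[OH-] = 10^(-pOH)
[OH-] = 10^(-8.56)
[OH-] = 2.754e-09 M

2.754e-09 M


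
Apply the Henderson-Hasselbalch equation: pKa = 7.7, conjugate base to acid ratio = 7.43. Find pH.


pH = pKa + log10([A-]/[HA])
pH = 7.7 + log10(7.43)
pH = 8.571

8.571


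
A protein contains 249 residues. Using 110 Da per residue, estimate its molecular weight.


MW = n_residues * 110 Da
MW = 249 * 110
MW = 27390 Da

27390 Da


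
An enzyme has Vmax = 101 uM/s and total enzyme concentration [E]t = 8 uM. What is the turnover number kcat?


kcat = Vmax / [E]t
kcat = 101 / 8
kcat = 12.625 s^-1

12.625 s^-1


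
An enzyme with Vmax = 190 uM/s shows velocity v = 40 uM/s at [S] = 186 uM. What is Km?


Km = [S] * (Vmax - v) / v
Km = 186 * (190 - 40) / 40
Km = 697.5 uM

697.5 uM


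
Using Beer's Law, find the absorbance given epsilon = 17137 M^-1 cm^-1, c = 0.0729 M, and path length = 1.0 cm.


A = epsilon * c * l
A = 17137 * 0.0729 * 1.0
A = 1249.2873

1249.2873


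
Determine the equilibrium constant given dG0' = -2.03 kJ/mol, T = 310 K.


Keq = exp(-dG0 * 1000 / (R * T))
Keq = exp(-(-2.03) * 1000 / (8.314 * 310))
Keq = 2.1982

2.1982


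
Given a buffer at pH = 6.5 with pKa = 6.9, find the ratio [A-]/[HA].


[A-]/[HA] = 10^(pH - pKa)
= 10^(6.5 - 6.9)
= 0.3981

0.3981


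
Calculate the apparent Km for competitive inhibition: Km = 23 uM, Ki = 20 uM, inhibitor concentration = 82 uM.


Km_app = Km * (1 + [I]/Ki)
Km_app = 23 * (1 + 82/20)
Km_app = 117.3 uM

117.3 uM


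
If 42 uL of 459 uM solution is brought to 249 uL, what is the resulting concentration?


C2 = C1 * V1 / V2
C2 = 459 * 42 / 249
C2 = 77.4217 uM

77.4217 uM


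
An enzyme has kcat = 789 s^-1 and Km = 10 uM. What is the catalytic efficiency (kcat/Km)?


Catalytic efficiency = kcat / Km
= 789 / 10
= 78.9 uM^-1*s^-1

78.9 uM^-1*s^-1


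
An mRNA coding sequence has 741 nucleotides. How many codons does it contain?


codons = nucleotides / 3
codons = 741 / 3 = 247

247


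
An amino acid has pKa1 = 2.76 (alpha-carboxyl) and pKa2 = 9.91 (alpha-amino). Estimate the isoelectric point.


pI = (pKa1 + pKa2) / 2
pI = (2.76 + 9.91) / 2
pI = 6.335

6.335


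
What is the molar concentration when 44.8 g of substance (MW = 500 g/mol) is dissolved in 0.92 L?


C = (mass / MW) / volume
C = (44.8 / 500) / 0.92
C = 0.0974 M

0.0974 M


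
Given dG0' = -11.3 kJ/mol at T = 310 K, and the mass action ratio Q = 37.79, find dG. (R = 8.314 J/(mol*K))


dG = dG0' + RT * ln(Q) / 1000
dG = -11.3 + 8.314 * 310 * ln(37.79) / 1000
dG = -1.939 kJ/mol

-1.939 kJ/mol


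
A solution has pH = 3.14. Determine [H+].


[H+] = 10^(-pH)
[H+] = 10^(-3.14)
[H+] = 7.244e-04 M

7.244e-04 M


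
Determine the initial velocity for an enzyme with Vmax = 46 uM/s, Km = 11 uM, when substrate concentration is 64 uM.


v = Vmax * [S] / (Km + [S])
v = 46 * 64 / (11 + 64)
v = 39.2533 uM/s

39.2533 uM/s


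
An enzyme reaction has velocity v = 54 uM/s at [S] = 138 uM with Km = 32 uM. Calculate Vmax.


Vmax = v * (Km + [S]) / [S]
Vmax = 54 * (32 + 138) / 138
Vmax = 66.5217 uM/s

66.5217 uM/s


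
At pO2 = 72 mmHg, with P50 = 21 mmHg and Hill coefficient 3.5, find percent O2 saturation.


Y = pO2^n / (P50^n + pO2^n)
Y = 72^3.5 / (21^3.5 + 72^3.5)
Y = 98.68%

98.68%


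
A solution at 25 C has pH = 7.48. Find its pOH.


pOH = 14 - pH
pOH = 14 - 7.48
pOH = 6.52

6.52


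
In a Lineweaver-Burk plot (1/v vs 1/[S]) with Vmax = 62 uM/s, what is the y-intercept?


y-intercept = 1/Vmax
= 1/62
= 0.0161 s/uM

0.0161 s/uM


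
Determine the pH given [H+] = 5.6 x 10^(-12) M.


pH = -log10([H+])
pH = -log10(5.6 x 10^(-12))
pH = 11.2518

11.2518


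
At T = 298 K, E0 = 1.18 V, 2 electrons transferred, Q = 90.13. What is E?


E = E0 - (RT/nF) * ln(Q)
E = 1.18 - (8.314 * 298 / (2 * 96485)) * ln(90.13)
E = 1.1222 V

1.1222 V


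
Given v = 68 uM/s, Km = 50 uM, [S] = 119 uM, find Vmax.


Vmax = v * (Km + [S]) / [S]
Vmax = 68 * (50 + 119) / 119
Vmax = 96.5714 uM/s

96.5714 uM/s


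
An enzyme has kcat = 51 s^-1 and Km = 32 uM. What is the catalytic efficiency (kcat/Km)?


Catalytic efficiency = kcat / Km
= 51 / 32
= 1.5938 uM^-1*s^-1

1.5938 uM^-1*s^-1


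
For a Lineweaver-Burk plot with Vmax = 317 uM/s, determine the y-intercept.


y-intercept = 1/Vmax
= 1/317
= 0.0032 s/uM

0.0032 s/uM


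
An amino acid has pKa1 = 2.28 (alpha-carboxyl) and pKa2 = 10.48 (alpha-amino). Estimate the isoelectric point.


pI = (pKa1 + pKa2) / 2
pI = (2.28 + 10.48) / 2
pI = 6.38

6.38


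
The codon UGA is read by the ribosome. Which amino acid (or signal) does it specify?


Standard genetic code lookup.
Codon UGA -> Stop

Stop


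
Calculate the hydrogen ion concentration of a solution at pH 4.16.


[H+] = 10^(-pH)
[H+] = 10^(-4.16)
[H+] = 6.918e-05 M

6.918e-05 M


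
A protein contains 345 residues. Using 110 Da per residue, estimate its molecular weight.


MW = n_residues * 110 Da
MW = 345 * 110
MW = 37950 Da

37950 Da


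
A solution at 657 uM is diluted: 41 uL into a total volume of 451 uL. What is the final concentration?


C2 = C1 * V1 / V2
C2 = 657 * 41 / 451
C2 = 59.7273 uM

59.7273 uM


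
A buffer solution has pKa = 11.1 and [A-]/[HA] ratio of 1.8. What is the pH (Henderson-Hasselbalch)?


pH = pKa + log10([A-]/[HA])
pH = 11.1 + log10(1.8)
pH = 11.3553

11.3553


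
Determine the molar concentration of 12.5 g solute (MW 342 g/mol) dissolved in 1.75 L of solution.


C = (mass / MW) / volume
C = (12.5 / 342) / 1.75
C = 0.0209 M

0.0209 M


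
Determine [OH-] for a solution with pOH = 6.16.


[OH-] = 10^(-pOH)
[OH-] = 10^(-6.16)
[OH-] = 6.918e-07 M

6.918e-07 M


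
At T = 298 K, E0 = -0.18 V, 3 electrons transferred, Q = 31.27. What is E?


E = E0 - (RT/nF) * ln(Q)
E = -0.18 - (8.314 * 298 / (3 * 96485)) * ln(31.27)
E = -0.2095 V

-0.2095 V


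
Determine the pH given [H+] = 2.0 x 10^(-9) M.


pH = -log10([H+])
pH = -log10(2.0 x 10^(-9))
pH = 8.699

8.699


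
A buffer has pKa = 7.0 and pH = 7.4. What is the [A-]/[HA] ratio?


[A-]/[HA] = 10^(pH - pKa)
= 10^(7.4 - 7.0)
= 2.5119

2.5119


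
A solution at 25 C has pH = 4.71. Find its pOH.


pOH = 14 - pH
pOH = 14 - 4.71
pOH = 9.29

9.29


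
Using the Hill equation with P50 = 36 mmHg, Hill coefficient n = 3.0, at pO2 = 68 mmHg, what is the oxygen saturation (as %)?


Y = pO2^n / (P50^n + pO2^n)
Y = 68^3.0 / (36^3.0 + 68^3.0)
Y = 87.08%

87.08%


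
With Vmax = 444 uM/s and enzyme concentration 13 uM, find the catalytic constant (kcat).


kcat = Vmax / [E]t
kcat = 444 / 13
kcat = 34.1538 s^-1

34.1538 s^-1


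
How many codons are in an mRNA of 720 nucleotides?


codons = nucleotides / 3
codons = 720 / 3 = 240

240


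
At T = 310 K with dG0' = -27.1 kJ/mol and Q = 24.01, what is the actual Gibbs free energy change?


dG = dG0' + RT * ln(Q) / 1000
dG = -27.1 + 8.314 * 310 * ln(24.01) / 1000
dG = -18.908 kJ/mol

-18.908 kJ/mol


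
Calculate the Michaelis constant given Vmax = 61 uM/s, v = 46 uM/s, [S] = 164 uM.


Km = [S] * (Vmax - v) / v
Km = 164 * (61 - 46) / 46
Km = 53.4783 uM

53.4783 uM


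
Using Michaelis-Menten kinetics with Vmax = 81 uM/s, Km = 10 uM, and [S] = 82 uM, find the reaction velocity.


v = Vmax * [S] / (Km + [S])
v = 81 * 82 / (10 + 82)
v = 72.1957 uM/s

72.1957 uM/s


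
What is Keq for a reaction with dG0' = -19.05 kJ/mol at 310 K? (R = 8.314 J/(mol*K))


Keq = exp(-dG0 * 1000 / (R * T))
Keq = exp(-(-19.05) * 1000 / (8.314 * 310))
Keq = 1621.8803

1621.8803


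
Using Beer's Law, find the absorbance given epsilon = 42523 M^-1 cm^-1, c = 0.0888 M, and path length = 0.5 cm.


A = epsilon * c * l
A = 42523 * 0.0888 * 0.5
A = 1888.0212

1888.0212


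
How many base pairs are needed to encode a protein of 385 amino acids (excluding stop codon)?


Each amino acid = 1 codon = 3 bp
bp = 385 * 3 = 1155 bp

1155 bp


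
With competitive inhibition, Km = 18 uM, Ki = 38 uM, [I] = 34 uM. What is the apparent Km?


Km_app = Km * (1 + [I]/Ki)
Km_app = 18 * (1 + 34/38)
Km_app = 34.1053 uM

34.1053 uM


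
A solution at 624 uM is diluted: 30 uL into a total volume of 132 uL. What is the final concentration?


C2 = C1 * V1 / V2
C2 = 624 * 30 / 132
C2 = 141.8182 uM

141.8182 uM


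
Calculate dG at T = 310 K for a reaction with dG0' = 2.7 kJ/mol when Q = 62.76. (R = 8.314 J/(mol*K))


dG = dG0' + RT * ln(Q) / 1000
dG = 2.7 + 8.314 * 310 * ln(62.76) / 1000
dG = 13.3684 kJ/mol

13.3684 kJ/mol


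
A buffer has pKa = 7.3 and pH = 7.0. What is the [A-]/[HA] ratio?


[A-]/[HA] = 10^(pH - pKa)
= 10^(7.0 - 7.3)
= 0.5012

0.5012


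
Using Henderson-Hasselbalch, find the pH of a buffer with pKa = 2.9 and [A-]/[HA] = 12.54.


pH = pKa + log10([A-]/[HA])
pH = 2.9 + log10(12.54)
pH = 3.9983

3.9983


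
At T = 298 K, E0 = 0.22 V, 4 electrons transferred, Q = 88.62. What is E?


E = E0 - (RT/nF) * ln(Q)
E = 0.22 - (8.314 * 298 / (4 * 96485)) * ln(88.62)
E = 0.1912 V

0.1912 V


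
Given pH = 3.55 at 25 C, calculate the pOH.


pOH = 14 - pH
pOH = 14 - 3.55
pOH = 10.45

10.45


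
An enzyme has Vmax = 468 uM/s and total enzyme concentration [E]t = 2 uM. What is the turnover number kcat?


kcat = Vmax / [E]t
kcat = 468 / 2
kcat = 234.0 s^-1

234.0 s^-1


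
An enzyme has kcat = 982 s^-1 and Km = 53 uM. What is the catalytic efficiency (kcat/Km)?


Catalytic efficiency = kcat / Km
= 982 / 53
= 18.5283 uM^-1*s^-1

18.5283 uM^-1*s^-1


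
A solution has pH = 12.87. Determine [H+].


[H+] = 10^(-pH)
[H+] = 10^(-12.87)
[H+] = 1.349e-13 M

1.349e-13 M


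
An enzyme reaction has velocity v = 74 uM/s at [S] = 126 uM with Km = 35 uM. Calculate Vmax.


Vmax = v * (Km + [S]) / [S]
Vmax = 74 * (35 + 126) / 126
Vmax = 94.5556 uM/s

94.5556 uM/s


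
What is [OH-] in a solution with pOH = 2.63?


[OH-] = 10^(-pOH)
[OH-] = 10^(-2.63)
[OH-] = 0.0023 M

0.0023 M


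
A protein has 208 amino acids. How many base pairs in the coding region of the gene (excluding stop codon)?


Each amino acid = 1 codon = 3 bp
bp = 208 * 3 = 624 bp

624 bp


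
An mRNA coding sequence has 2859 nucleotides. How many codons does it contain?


codons = nucleotides / 3
codons = 2859 / 3 = 953

953


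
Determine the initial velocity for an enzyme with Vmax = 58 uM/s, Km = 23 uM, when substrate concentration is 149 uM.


v = Vmax * [S] / (Km + [S])
v = 58 * 149 / (23 + 149)
v = 50.2442 uM/s

50.2442 uM/s


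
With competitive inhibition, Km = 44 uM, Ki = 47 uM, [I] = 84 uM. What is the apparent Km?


Km_app = Km * (1 + [I]/Ki)
Km_app = 44 * (1 + 84/47)
Km_app = 122.6383 uM

122.6383 uM


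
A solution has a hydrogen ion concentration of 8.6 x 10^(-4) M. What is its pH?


pH = -log10([H+])
pH = -log10(8.6 x 10^(-4))
pH = 3.0655

3.0655


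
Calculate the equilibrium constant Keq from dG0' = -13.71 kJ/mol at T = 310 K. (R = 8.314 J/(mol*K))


Keq = exp(-dG0 * 1000 / (R * T))
Keq = exp(-(-13.71) * 1000 / (8.314 * 310))
Keq = 204.269

204.269


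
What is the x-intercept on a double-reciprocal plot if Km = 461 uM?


x-intercept = -1/Km
= -1/461
= -0.0022 1/uM

-0.0022 1/uM


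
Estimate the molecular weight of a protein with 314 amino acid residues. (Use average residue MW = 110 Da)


MW = n_residues * 110 Da
MW = 314 * 110
MW = 34540 Da

34540 Da


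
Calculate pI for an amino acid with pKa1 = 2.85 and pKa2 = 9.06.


pI = (pKa1 + pKa2) / 2
pI = (2.85 + 9.06) / 2
pI = 5.955

5.955


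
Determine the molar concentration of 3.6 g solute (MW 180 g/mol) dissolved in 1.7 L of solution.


C = (mass / MW) / volume
C = (3.6 / 180) / 1.7
C = 0.0118 M

0.0118 M


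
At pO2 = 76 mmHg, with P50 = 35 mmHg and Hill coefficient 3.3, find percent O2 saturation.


Y = pO2^n / (P50^n + pO2^n)
Y = 76^3.3 / (35^3.3 + 76^3.3)
Y = 92.82%

92.82%


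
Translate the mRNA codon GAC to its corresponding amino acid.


Standard genetic code lookup.
Codon GAC -> Asp

Asp


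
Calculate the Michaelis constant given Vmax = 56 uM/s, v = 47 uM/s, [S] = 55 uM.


Km = [S] * (Vmax - v) / v
Km = 55 * (56 - 47) / 47
Km = 10.5319 uM

10.5319 uM


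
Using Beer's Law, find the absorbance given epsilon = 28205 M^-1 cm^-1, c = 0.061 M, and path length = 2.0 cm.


A = epsilon * c * l
A = 28205 * 0.061 * 2.0
A = 3441.01

3441.01


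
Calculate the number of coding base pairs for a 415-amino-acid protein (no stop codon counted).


Each amino acid = 1 codon = 3 bp
bp = 415 * 3 = 1245 bp

1245 bp


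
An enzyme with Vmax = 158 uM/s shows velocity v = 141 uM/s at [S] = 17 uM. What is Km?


Km = [S] * (Vmax - v) / v
Km = 17 * (158 - 141) / 141
Km = 2.0496 uM

2.0496 uM


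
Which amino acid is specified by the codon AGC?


Standard genetic code lookup.
Codon AGC -> Ser

Ser


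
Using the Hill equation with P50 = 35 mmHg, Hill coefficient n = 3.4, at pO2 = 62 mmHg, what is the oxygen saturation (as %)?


Y = pO2^n / (P50^n + pO2^n)
Y = 62^3.4 / (35^3.4 + 62^3.4)
Y = 87.48%

87.48%


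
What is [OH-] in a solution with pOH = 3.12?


[OH-] = 10^(-pOH)
[OH-] = 10^(-3.12)
[OH-] = 7.586e-04 M

7.586e-04 M


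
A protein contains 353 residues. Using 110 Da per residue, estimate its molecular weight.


MW = n_residues * 110 Da
MW = 353 * 110
MW = 38830 Da

38830 Da


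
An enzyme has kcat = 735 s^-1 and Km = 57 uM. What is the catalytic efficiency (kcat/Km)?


Catalytic efficiency = kcat / Km
= 735 / 57
= 12.8947 uM^-1*s^-1

12.8947 uM^-1*s^-1


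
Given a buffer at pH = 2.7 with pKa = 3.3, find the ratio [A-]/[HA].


[A-]/[HA] = 10^(pH - pKa)
= 10^(2.7 - 3.3)
= 0.2512

0.2512


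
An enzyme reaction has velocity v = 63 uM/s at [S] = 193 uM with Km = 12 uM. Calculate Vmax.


Vmax = v * (Km + [S]) / [S]
Vmax = 63 * (12 + 193) / 193
Vmax = 66.9171 uM/s

66.9171 uM/s


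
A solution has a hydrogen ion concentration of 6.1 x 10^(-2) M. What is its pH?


pH = -log10([H+])
pH = -log10(6.1 x 10^(-2))
pH = 1.2147

1.2147


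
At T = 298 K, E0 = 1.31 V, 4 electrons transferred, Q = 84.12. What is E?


E = E0 - (RT/nF) * ln(Q)
E = 1.31 - (8.314 * 298 / (4 * 96485)) * ln(84.12)
E = 1.2815 V

1.2815 V


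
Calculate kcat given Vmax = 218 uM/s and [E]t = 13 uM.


kcat = Vmax / [E]t
kcat = 218 / 13
kcat = 16.7692 s^-1

16.7692 s^-1


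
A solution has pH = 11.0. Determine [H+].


[H+] = 10^(-pH)
[H+] = 10^(-11.0)
[H+] = 1.000e-11 M

1.000e-11 M


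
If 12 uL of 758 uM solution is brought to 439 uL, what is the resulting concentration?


C2 = C1 * V1 / V2
C2 = 758 * 12 / 439
C2 = 20.7198 uM

20.7198 uM


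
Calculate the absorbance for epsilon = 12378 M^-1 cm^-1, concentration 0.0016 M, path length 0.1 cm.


A = epsilon * c * l
A = 12378 * 0.0016 * 0.1
A = 1.9805

1.9805


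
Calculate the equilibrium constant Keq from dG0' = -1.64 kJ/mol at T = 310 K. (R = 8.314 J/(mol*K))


Keq = exp(-dG0 * 1000 / (R * T))
Keq = exp(-(-1.64) * 1000 / (8.314 * 310))
Keq = 1.8895

1.8895


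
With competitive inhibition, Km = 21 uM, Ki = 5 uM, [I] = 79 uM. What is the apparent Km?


Km_app = Km * (1 + [I]/Ki)
Km_app = 21 * (1 + 79/5)
Km_app = 352.8 uM

352.8 uM


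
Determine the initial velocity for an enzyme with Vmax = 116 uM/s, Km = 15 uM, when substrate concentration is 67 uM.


v = Vmax * [S] / (Km + [S])
v = 116 * 67 / (15 + 67)
v = 94.7805 uM/s

94.7805 uM/s


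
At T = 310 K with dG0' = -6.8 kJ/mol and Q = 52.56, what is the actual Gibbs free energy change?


dG = dG0' + RT * ln(Q) / 1000
dG = -6.8 + 8.314 * 310 * ln(52.56) / 1000
dG = 3.4113 kJ/mol

3.4113 kJ/mol


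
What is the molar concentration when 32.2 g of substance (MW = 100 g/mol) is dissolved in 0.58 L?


C = (mass / MW) / volume
C = (32.2 / 100) / 0.58
C = 0.5552 M

0.5552 M


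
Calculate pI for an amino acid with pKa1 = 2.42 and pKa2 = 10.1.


pI = (pKa1 + pKa2) / 2
pI = (2.42 + 10.1) / 2
pI = 6.26

6.26


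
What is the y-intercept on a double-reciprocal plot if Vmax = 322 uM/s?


y-intercept = 1/Vmax
= 1/322
= 0.0031 s/uM

0.0031 s/uM


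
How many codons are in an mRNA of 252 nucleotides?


codons = nucleotides / 3
codons = 252 / 3 = 84

84


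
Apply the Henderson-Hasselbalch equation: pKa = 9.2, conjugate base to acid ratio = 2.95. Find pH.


pH = pKa + log10([A-]/[HA])
pH = 9.2 + log10(2.95)
pH = 9.6698

9.6698


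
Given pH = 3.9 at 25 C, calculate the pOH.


pOH = 14 - pH
pOH = 14 - 3.9
pOH = 10.1

10.1


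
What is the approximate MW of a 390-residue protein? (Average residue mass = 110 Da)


MW = n_residues * 110 Da
MW = 390 * 110
MW = 42900 Da

42900 Da


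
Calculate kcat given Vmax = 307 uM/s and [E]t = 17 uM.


kcat = Vmax / [E]t
kcat = 307 / 17
kcat = 18.0588 s^-1

18.0588 s^-1


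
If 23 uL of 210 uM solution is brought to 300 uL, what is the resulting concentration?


C2 = C1 * V1 / V2
C2 = 210 * 23 / 300
C2 = 16.1 uM

16.1 uM


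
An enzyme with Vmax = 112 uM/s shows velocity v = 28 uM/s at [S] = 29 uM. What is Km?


Km = [S] * (Vmax - v) / v
Km = 29 * (112 - 28) / 28
Km = 87.0 uM

87.0 uM


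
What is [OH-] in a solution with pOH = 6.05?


[OH-] = 10^(-pOH)
[OH-] = 10^(-6.05)
[OH-] = 8.913e-07 M

8.913e-07 M


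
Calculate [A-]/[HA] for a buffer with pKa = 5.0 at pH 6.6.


[A-]/[HA] = 10^(pH - pKa)
= 10^(6.6 - 5.0)
= 39.8107

39.8107


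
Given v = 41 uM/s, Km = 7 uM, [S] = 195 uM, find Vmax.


Vmax = v * (Km + [S]) / [S]
Vmax = 41 * (7 + 195) / 195
Vmax = 42.4718 uM/s

42.4718 uM/s


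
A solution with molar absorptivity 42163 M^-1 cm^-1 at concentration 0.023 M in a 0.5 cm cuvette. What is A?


A = epsilon * c * l
A = 42163 * 0.023 * 0.5
A = 484.8745

484.8745


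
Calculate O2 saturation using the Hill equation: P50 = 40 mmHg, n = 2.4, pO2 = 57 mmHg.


Y = pO2^n / (P50^n + pO2^n)
Y = 57^2.4 / (40^2.4 + 57^2.4)
Y = 70.06%

70.06%


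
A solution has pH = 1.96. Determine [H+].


[H+] = 10^(-pH)
[H+] = 10^(-1.96)
[H+] = 0.011 M

0.011 M


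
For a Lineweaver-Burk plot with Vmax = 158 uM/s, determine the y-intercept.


y-intercept = 1/Vmax
= 1/158
= 0.0063 s/uM

0.0063 s/uM


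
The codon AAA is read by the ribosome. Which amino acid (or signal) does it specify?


Standard genetic code lookup.
Codon AAA -> Lys

Lys


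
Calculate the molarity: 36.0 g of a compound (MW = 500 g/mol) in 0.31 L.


C = (mass / MW) / volume
C = (36.0 / 500) / 0.31
C = 0.2323 M

0.2323 M


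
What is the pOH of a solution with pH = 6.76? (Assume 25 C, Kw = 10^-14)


pOH = 14 - pH
pOH = 14 - 6.76
pOH = 7.24

7.24


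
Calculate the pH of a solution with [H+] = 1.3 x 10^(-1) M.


pH = -log10([H+])
pH = -log10(1.3 x 10^(-1))
pH = 0.8861

0.8861


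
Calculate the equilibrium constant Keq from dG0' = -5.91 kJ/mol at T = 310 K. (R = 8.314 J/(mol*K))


Keq = exp(-dG0 * 1000 / (R * T))
Keq = exp(-(-5.91) * 1000 / (8.314 * 310))
Keq = 9.9052

9.9052


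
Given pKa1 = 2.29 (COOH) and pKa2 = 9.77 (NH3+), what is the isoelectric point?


pI = (pKa1 + pKa2) / 2
pI = (2.29 + 9.77) / 2
pI = 6.03

6.03


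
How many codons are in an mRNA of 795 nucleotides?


codons = nucleotides / 3
codons = 795 / 3 = 265

265


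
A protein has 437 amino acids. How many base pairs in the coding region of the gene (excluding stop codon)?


Each amino acid = 1 codon = 3 bp
bp = 437 * 3 = 1311 bp

1311 bp


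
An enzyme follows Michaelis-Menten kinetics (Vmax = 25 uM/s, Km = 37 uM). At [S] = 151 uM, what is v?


v = Vmax * [S] / (Km + [S])
v = 25 * 151 / (37 + 151)
v = 20.0798 uM/s

20.0798 uM/s


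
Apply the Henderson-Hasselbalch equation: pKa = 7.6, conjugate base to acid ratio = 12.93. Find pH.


pH = pKa + log10([A-]/[HA])
pH = 7.6 + log10(12.93)
pH = 8.7116

8.7116


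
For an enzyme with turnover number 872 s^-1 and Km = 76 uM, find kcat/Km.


Catalytic efficiency = kcat / Km
= 872 / 76
= 11.4737 uM^-1*s^-1

11.4737 uM^-1*s^-1


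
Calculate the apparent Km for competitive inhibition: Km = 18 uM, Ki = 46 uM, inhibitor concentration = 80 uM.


Km_app = Km * (1 + [I]/Ki)
Km_app = 18 * (1 + 80/46)
Km_app = 49.3043 uM

49.3043 uM


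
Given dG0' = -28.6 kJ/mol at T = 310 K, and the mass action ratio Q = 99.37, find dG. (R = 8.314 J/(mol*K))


dG = dG0' + RT * ln(Q) / 1000
dG = -28.6 + 8.314 * 310 * ln(99.37) / 1000
dG = -16.7472 kJ/mol

-16.7472 kJ/mol


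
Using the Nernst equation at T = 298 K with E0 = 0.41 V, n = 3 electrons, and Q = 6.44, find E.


E = E0 - (RT/nF) * ln(Q)
E = 0.41 - (8.314 * 298 / (3 * 96485)) * ln(6.44)
E = 0.3941 V

0.3941 V


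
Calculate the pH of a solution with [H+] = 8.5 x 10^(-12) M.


pH = -log10([H+])
pH = -log10(8.5 x 10^(-12))
pH = 11.0706

11.0706


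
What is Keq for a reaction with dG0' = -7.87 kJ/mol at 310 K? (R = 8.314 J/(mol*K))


Keq = exp(-dG0 * 1000 / (R * T))
Keq = exp(-(-7.87) * 1000 / (8.314 * 310))
Keq = 21.1901

21.1901


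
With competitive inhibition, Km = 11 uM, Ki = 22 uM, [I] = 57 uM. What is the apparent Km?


Km_app = Km * (1 + [I]/Ki)
Km_app = 11 * (1 + 57/22)
Km_app = 39.5 uM

39.5 uM


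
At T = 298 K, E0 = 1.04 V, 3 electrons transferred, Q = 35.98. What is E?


E = E0 - (RT/nF) * ln(Q)
E = 1.04 - (8.314 * 298 / (3 * 96485)) * ln(35.98)
E = 1.0093 V

1.0093 V


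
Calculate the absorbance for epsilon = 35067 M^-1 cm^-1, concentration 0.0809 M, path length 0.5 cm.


A = epsilon * c * l
A = 35067 * 0.0809 * 0.5
A = 1418.4601

1418.4601


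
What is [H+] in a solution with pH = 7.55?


[H+] = 10^(-pH)
[H+] = 10^(-7.55)
[H+] = 2.818e-08 M

2.818e-08 M


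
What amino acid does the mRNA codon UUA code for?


Standard genetic code lookup.
Codon UUA -> Leu

Leu


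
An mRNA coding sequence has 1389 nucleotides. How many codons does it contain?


codons = nucleotides / 3
codons = 1389 / 3 = 463

463


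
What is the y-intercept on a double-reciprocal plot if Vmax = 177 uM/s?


y-intercept = 1/Vmax
= 1/177
= 0.0056 s/uM

0.0056 s/uM


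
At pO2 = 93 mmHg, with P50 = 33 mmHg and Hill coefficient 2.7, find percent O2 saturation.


Y = pO2^n / (P50^n + pO2^n)
Y = 93^2.7 / (33^2.7 + 93^2.7)
Y = 94.25%

94.25%


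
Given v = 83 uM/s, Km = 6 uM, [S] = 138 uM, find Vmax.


Vmax = v * (Km + [S]) / [S]
Vmax = 83 * (6 + 138) / 138
Vmax = 86.6087 uM/s

86.6087 uM/s


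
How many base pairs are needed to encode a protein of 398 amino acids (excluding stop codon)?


Each amino acid = 1 codon = 3 bp
bp = 398 * 3 = 1194 bp

1194 bp


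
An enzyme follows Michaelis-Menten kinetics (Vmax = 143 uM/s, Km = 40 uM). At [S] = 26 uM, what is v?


v = Vmax * [S] / (Km + [S])
v = 143 * 26 / (40 + 26)
v = 56.3333 uM/s

56.3333 uM/s


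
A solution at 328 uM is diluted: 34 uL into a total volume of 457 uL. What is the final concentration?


C2 = C1 * V1 / V2
C2 = 328 * 34 / 457
C2 = 24.4026 uM

24.4026 uM


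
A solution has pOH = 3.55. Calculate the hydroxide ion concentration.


[OH-] = 10^(-pOH)
[OH-] = 10^(-3.55)
[OH-] = 2.818e-04 M

2.818e-04 M


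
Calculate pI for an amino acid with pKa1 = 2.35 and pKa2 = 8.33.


pI = (pKa1 + pKa2) / 2
pI = (2.35 + 8.33) / 2
pI = 5.34

5.34


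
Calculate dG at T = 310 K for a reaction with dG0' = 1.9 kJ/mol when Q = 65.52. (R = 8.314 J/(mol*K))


dG = dG0' + RT * ln(Q) / 1000
dG = 1.9 + 8.314 * 310 * ln(65.52) / 1000
dG = 12.6794 kJ/mol

12.6794 kJ/mol


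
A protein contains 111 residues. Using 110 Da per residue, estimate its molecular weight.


MW = n_residues * 110 Da
MW = 111 * 110
MW = 12210 Da

12210 Da


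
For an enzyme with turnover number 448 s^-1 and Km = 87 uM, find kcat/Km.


Catalytic efficiency = kcat / Km
= 448 / 87
= 5.1494 uM^-1*s^-1

5.1494 uM^-1*s^-1


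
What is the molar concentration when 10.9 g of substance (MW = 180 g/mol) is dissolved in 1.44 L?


C = (mass / MW) / volume
C = (10.9 / 180) / 1.44
C = 0.0421 M

0.0421 M


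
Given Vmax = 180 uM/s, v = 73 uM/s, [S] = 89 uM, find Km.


Km = [S] * (Vmax - v) / v
Km = 89 * (180 - 73) / 73
Km = 130.4521 uM

130.4521 uM


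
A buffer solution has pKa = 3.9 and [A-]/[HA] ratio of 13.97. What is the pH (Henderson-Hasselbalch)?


pH = pKa + log10([A-]/[HA])
pH = 3.9 + log10(13.97)
pH = 5.0452

5.0452


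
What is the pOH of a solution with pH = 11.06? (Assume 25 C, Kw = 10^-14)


pOH = 14 - pH
pOH = 14 - 11.06
pOH = 2.94

2.94


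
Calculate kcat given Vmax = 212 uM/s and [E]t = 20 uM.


kcat = Vmax / [E]t
kcat = 212 / 20
kcat = 10.6 s^-1

10.6 s^-1


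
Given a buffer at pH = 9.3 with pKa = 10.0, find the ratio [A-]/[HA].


[A-]/[HA] = 10^(pH - pKa)
= 10^(9.3 - 10.0)
= 0.1995

0.1995


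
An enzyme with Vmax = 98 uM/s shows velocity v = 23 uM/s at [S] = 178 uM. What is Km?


Km = [S] * (Vmax - v) / v
Km = 178 * (98 - 23) / 23
Km = 580.4348 uM

580.4348 uM


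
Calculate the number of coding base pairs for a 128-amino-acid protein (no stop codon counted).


Each amino acid = 1 codon = 3 bp
bp = 128 * 3 = 384 bp

384 bp


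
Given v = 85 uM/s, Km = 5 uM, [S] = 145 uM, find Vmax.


Vmax = v * (Km + [S]) / [S]
Vmax = 85 * (5 + 145) / 145
Vmax = 87.931 uM/s

87.931 uM/s


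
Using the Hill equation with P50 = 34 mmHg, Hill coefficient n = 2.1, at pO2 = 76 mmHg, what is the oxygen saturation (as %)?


Y = pO2^n / (P50^n + pO2^n)
Y = 76^2.1 / (34^2.1 + 76^2.1)
Y = 84.41%

84.41%


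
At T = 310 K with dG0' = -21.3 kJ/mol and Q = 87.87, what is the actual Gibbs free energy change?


dG = dG0' + RT * ln(Q) / 1000
dG = -21.3 + 8.314 * 310 * ln(87.87) / 1000
dG = -9.7642 kJ/mol

-9.7642 kJ/mol


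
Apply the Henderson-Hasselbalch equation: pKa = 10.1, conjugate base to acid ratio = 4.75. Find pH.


pH = pKa + log10([A-]/[HA])
pH = 10.1 + log10(4.75)
pH = 10.7767

10.7767


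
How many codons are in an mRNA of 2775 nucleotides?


codons = nucleotides / 3
codons = 2775 / 3 = 925

925


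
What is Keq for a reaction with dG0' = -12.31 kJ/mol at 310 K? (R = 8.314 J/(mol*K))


Keq = exp(-dG0 * 1000 / (R * T))
Keq = exp(-(-12.31) * 1000 / (8.314 * 310))
Keq = 118.6576

118.6576


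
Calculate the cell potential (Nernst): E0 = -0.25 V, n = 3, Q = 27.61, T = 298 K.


E = E0 - (RT/nF) * ln(Q)
E = -0.25 - (8.314 * 298 / (3 * 96485)) * ln(27.61)
E = -0.2784 V

-0.2784 V


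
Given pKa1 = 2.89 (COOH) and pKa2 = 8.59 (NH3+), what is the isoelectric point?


pI = (pKa1 + pKa2) / 2
pI = (2.89 + 8.59) / 2
pI = 5.74

5.74


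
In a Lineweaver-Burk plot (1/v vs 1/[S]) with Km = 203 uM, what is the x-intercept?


x-intercept = -1/Km
= -1/203
= -0.0049 1/uM

-0.0049 1/uM


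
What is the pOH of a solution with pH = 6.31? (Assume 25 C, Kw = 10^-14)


pOH = 14 - pH
pOH = 14 - 6.31
pOH = 7.69

7.69


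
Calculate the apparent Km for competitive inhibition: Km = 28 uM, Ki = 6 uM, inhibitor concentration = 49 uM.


Km_app = Km * (1 + [I]/Ki)
Km_app = 28 * (1 + 49/6)
Km_app = 256.6667 uM

256.6667 uM


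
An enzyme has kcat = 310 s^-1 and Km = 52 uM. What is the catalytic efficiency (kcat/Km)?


Catalytic efficiency = kcat / Km
= 310 / 52
= 5.9615 uM^-1*s^-1

5.9615 uM^-1*s^-1


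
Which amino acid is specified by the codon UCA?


Standard genetic code lookup.
Codon UCA -> Ser

Ser


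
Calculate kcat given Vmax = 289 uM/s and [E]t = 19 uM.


kcat = Vmax / [E]t
kcat = 289 / 19
kcat = 15.2105 s^-1

15.2105 s^-1


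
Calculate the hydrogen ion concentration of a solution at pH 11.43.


[H+] = 10^(-pH)
[H+] = 10^(-11.43)
[H+] = 3.715e-12 M

3.715e-12 M


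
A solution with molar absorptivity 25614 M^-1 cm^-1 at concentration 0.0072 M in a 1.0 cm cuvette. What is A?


A = epsilon * c * l
A = 25614 * 0.0072 * 1.0
A = 184.4208

184.4208


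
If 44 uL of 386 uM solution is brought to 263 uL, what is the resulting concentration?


C2 = C1 * V1 / V2
C2 = 386 * 44 / 263
C2 = 64.5779 uM

64.5779 uM


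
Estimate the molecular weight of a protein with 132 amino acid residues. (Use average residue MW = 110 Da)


MW = n_residues * 110 Da
MW = 132 * 110
MW = 14520 Da

14520 Da


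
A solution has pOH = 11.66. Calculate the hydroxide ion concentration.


[OH-] = 10^(-pOH)
[OH-] = 10^(-11.66)
[OH-] = 2.188e-12 M

2.188e-12 M


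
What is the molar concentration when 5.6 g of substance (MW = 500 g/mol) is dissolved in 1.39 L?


C = (mass / MW) / volume
C = (5.6 / 500) / 1.39
C = 0.0081 M

0.0081 M


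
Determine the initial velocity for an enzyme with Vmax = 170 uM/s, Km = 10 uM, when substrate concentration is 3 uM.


v = Vmax * [S] / (Km + [S])
v = 170 * 3 / (10 + 3)
v = 39.2308 uM/s

39.2308 uM/s


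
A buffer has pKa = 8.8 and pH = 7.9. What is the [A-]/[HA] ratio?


[A-]/[HA] = 10^(pH - pKa)
= 10^(7.9 - 8.8)
= 0.1259

0.1259


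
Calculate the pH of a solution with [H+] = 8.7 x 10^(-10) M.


pH = -log10([H+])
pH = -log10(8.7 x 10^(-10))
pH = 9.0605

9.0605


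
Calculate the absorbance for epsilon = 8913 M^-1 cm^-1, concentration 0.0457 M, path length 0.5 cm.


A = epsilon * c * l
A = 8913 * 0.0457 * 0.5
A = 203.662

203.662


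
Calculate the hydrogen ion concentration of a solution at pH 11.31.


[H+] = 10^(-pH)
[H+] = 10^(-11.31)
[H+] = 4.898e-12 M

4.898e-12 M


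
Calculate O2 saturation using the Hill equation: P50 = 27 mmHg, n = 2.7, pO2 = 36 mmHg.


Y = pO2^n / (P50^n + pO2^n)
Y = 36^2.7 / (27^2.7 + 36^2.7)
Y = 68.5%

68.5%


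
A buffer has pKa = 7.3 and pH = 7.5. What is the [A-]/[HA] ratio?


[A-]/[HA] = 10^(pH - pKa)
= 10^(7.5 - 7.3)
= 1.5849

1.5849


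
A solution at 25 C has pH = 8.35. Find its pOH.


pOH = 14 - pH
pOH = 14 - 8.35
pOH = 5.65

5.65


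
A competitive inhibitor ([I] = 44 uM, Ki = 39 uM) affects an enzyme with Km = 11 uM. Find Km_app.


Km_app = Km * (1 + [I]/Ki)
Km_app = 11 * (1 + 44/39)
Km_app = 23.4103 uM

23.4103 uM


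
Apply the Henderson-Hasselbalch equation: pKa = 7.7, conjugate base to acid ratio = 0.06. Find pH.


pH = pKa + log10([A-]/[HA])
pH = 7.7 + log10(0.06)
pH = 6.4782

6.4782


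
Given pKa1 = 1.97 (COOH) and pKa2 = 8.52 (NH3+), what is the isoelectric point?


pI = (pKa1 + pKa2) / 2
pI = (1.97 + 8.52) / 2
pI = 5.245

5.245


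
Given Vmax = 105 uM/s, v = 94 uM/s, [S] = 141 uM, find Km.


Km = [S] * (Vmax - v) / v
Km = 141 * (105 - 94) / 94
Km = 16.5 uM

16.5 uM


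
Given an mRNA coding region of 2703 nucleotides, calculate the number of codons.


codons = nucleotides / 3
codons = 2703 / 3 = 901

901


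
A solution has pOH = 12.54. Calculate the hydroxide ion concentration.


[OH-] = 10^(-pOH)
[OH-] = 10^(-12.54)
[OH-] = 2.884e-13 M

2.884e-13 M


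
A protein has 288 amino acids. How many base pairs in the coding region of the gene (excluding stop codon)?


Each amino acid = 1 codon = 3 bp
bp = 288 * 3 = 864 bp

864 bp


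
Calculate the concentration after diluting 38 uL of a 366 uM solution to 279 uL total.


C2 = C1 * V1 / V2
C2 = 366 * 38 / 279
C2 = 49.8495 uM

49.8495 uM


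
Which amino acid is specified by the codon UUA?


Standard genetic code lookup.
Codon UUA -> Leu

Leu


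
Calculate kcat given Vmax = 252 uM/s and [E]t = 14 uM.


kcat = Vmax / [E]t
kcat = 252 / 14
kcat = 18.0 s^-1

18.0 s^-1


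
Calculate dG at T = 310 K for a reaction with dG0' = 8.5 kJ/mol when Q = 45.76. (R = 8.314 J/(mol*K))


dG = dG0' + RT * ln(Q) / 1000
dG = 8.5 + 8.314 * 310 * ln(45.76) / 1000
dG = 18.3542 kJ/mol

18.3542 kJ/mol


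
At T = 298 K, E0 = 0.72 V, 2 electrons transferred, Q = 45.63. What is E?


E = E0 - (RT/nF) * ln(Q)
E = 0.72 - (8.314 * 298 / (2 * 96485)) * ln(45.63)
E = 0.6709 V

0.6709 V


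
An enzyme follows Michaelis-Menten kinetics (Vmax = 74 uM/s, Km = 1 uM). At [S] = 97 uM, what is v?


v = Vmax * [S] / (Km + [S])
v = 74 * 97 / (1 + 97)
v = 73.2449 uM/s

73.2449 uM/s


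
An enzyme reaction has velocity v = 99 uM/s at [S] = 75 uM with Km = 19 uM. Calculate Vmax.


Vmax = v * (Km + [S]) / [S]
Vmax = 99 * (19 + 75) / 75
Vmax = 124.08 uM/s

124.08 uM/s


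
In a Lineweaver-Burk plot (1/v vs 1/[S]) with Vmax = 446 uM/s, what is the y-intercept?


y-intercept = 1/Vmax
= 1/446
= 0.0022 s/uM

0.0022 s/uM


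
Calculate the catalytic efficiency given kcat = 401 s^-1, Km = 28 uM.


Catalytic efficiency = kcat / Km
= 401 / 28
= 14.3214 uM^-1*s^-1

14.3214 uM^-1*s^-1


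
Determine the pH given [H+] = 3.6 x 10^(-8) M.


pH = -log10([H+])
pH = -log10(3.6 x 10^(-8))
pH = 7.4437

7.4437


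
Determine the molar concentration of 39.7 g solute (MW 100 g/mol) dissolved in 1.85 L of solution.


C = (mass / MW) / volume
C = (39.7 / 100) / 1.85
C = 0.2146 M

0.2146 M


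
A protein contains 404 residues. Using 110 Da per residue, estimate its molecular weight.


MW = n_residues * 110 Da
MW = 404 * 110
MW = 44440 Da

44440 Da


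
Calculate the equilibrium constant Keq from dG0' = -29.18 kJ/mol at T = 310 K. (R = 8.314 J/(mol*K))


Keq = exp(-dG0 * 1000 / (R * T))
Keq = exp(-(-29.18) * 1000 / (8.314 * 310))
Keq = 82598.7918

82598.7918


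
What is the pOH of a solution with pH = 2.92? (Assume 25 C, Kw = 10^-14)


pOH = 14 - pH
pOH = 14 - 2.92
pOH = 11.08

11.08


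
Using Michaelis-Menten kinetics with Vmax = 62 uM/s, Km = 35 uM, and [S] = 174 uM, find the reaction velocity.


v = Vmax * [S] / (Km + [S])
v = 62 * 174 / (35 + 174)
v = 51.6172 uM/s

51.6172 uM/s


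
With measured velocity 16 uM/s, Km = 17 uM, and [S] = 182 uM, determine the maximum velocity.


Vmax = v * (Km + [S]) / [S]
Vmax = 16 * (17 + 182) / 182
Vmax = 17.4945 uM/s

17.4945 uM/s


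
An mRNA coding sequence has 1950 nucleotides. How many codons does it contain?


codons = nucleotides / 3
codons = 1950 / 3 = 650

650


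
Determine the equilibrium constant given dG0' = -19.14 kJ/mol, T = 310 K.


Keq = exp(-dG0 * 1000 / (R * T))
Keq = exp(-(-19.14) * 1000 / (8.314 * 310))
Keq = 1679.5164

1679.5164


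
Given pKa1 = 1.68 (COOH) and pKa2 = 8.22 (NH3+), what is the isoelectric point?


pI = (pKa1 + pKa2) / 2
pI = (1.68 + 8.22) / 2
pI = 4.95

4.95


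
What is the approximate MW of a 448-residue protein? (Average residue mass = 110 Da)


MW = n_residues * 110 Da
MW = 448 * 110
MW = 49280 Da

49280 Da


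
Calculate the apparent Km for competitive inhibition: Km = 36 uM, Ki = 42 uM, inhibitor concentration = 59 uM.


Km_app = Km * (1 + [I]/Ki)
Km_app = 36 * (1 + 59/42)
Km_app = 86.5714 uM

86.5714 uM


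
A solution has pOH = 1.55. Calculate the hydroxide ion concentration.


[OH-] = 10^(-pOH)
[OH-] = 10^(-1.55)
[OH-] = 0.0282 M

0.0282 M


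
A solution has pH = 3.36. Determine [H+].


[H+] = 10^(-pH)
[H+] = 10^(-3.36)
[H+] = 4.365e-04 M

4.365e-04 M


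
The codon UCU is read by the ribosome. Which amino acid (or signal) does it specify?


Standard genetic code lookup.
Codon UCU -> Ser

Ser
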